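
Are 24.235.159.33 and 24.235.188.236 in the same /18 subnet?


Mask: 255.255.192.0
24.235.159.33 AND mask = 24.235.128.0
24.235.188.236 AND mask = 24.235.128.0
Yes, same subnet (24.235.128.0)


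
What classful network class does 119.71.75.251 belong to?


First octet: 119
Binary: 01110111
0xxxxxxx -> Class A (1-126)
Class A, default mask 255.0.0.0 (/8)


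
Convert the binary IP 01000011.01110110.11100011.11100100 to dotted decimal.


01000011 = 67
01110110 = 118
11100011 = 227
11100100 = 228
IP: 67.118.227.228


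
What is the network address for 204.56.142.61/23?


IP:   11001100.00111000.10001110.00111101
Mask: 11111111.11111111.11111110.00000000
AND operation:
Net:  11001100.00111000.10001110.00000000
Network: 204.56.142.0/23


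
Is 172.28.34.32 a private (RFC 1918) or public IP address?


RFC 1918 private ranges:
  10.0.0.0/8 (10.0.0.0 - 10.255.255.255)
  172.16.0.0/12 (172.16.0.0 - 172.31.255.255)
  192.168.0.0/16 (192.168.0.0 - 192.168.255.255)
Private (in 172.16.0.0/12)


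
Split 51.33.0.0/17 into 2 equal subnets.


New prefix = 17 + 1 = 18
Each subnet has 16384 addresses
  51.33.0.0/18
  51.33.64.0/18
Subnets: 51.33.0.0/18, 51.33.64.0/18


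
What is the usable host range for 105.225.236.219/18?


Network: 105.225.192.0
Broadcast: 105.225.255.255
First usable = network + 1
Last usable = broadcast - 1
Range: 105.225.192.1 to 105.225.255.254


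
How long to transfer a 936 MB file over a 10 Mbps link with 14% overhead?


Effective throughput = 10 * (1 - 14/100) = 8.6 Mbps
File size in Mb = 936 * 8 = 7488 Mb
Time = 7488 / 8.6
Time = 870.6977 seconds


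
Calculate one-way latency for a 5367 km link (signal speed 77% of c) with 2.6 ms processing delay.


Speed = 0.77 * 3e5 km/s = 231000 km/s
Propagation delay = 5367 / 231000 = 0.0232 s = 23.2338 ms
Processing delay = 2.6 ms
Total one-way latency = 25.8338 ms


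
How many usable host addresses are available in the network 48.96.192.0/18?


Host bits = 32 - 18 = 14
Total addresses = 2^14 = 16384
Usable = total - 2 (network and broadcast)
Usable hosts: 16382


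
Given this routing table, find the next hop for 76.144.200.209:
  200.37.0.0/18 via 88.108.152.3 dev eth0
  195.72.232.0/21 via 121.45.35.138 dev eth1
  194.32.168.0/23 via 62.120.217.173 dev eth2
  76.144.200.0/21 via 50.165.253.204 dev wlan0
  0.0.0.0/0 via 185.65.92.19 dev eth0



Longest prefix match for 76.144.200.209:
  /18 200.37.0.0: no
  /21 195.72.232.0: no
  /23 194.32.168.0: no
  /21 76.144.200.0: MATCH
  /0 0.0.0.0: MATCH
Selected: next-hop 50.165.253.204 via wlan0 (matched /21)


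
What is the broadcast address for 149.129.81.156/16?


Network: 149.129.0.0/16
Host bits = 16
Set all host bits to 1:
Broadcast: 149.129.255.255


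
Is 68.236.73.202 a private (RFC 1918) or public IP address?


RFC 1918 private ranges:
  10.0.0.0/8 (10.0.0.0 - 10.255.255.255)
  172.16.0.0/12 (172.16.0.0 - 172.31.255.255)
  192.168.0.0/16 (192.168.0.0 - 192.168.255.255)
Public (not in any RFC 1918 range)


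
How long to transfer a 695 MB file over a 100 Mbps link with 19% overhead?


Effective throughput = 100 * (1 - 19/100) = 81 Mbps
File size in Mb = 695 * 8 = 5560 Mb
Time = 5560 / 81
Time = 68.642 seconds


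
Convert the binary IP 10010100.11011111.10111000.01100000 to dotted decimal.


10010100 = 148
11011111 = 223
10111000 = 184
01100000 = 96
IP: 148.223.184.96


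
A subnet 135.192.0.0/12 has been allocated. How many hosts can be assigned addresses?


Host bits = 32 - 12 = 20
Total addresses = 2^20 = 1048576
Usable = total - 2 (network and broadcast)
Usable hosts: 1048574


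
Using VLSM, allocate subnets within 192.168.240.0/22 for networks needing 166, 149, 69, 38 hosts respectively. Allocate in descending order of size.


166 hosts -> /24 (254 usable): 192.168.240.0/24
149 hosts -> /24 (254 usable): 192.168.241.0/24
69 hosts -> /25 (126 usable): 192.168.242.0/25
38 hosts -> /26 (62 usable): 192.168.242.128/26
Allocation: 192.168.240.0/24 (166 hosts, 254 usable); 192.168.241.0/24 (149 hosts, 254 usable); 192.168.242.0/25 (69 hosts, 126 usable); 192.168.242.128/26 (38 hosts, 62 usable)


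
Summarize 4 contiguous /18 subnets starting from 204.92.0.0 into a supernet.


Original prefix: /18
Number of subnets: 4 = 2^2
New prefix = 18 - 2 = 16
Supernet: 204.92.0.0/16


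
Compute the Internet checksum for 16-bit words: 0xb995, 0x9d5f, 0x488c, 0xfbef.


Sum all words (with carry folding):
+ 0xb995 = 0xb995
+ 0x9d5f = 0x56f5
+ 0x488c = 0x9f81
+ 0xfbef = 0x9b71
One's complement: ~0x9b71
Checksum = 0x648e


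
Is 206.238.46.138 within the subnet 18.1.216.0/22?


Subnet network: 18.1.216.0
Test IP AND mask: 206.238.44.0
No, 206.238.46.138 is not in 18.1.216.0/22


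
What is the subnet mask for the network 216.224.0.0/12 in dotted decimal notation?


/12 means 12 network bits, 20 host bits
Binary: 11111111111100000000000000000000
Mask: 255.240.0.0


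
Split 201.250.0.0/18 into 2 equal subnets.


New prefix = 18 + 1 = 19
Each subnet has 8192 addresses
  201.250.0.0/19
  201.250.32.0/19
Subnets: 201.250.0.0/19, 201.250.32.0/19


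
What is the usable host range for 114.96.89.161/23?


Network: 114.96.88.0
Broadcast: 114.96.89.255
First usable = network + 1
Last usable = broadcast - 1
Range: 114.96.88.1 to 114.96.89.254


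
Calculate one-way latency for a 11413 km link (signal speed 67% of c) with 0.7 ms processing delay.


Speed = 0.67 * 3e5 km/s = 201000 km/s
Propagation delay = 11413 / 201000 = 0.0568 s = 56.7811 ms
Processing delay = 0.7 ms
Total one-way latency = 57.4811 ms


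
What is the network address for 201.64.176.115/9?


IP:   11001001.01000000.10110000.01110011
Mask: 11111111.10000000.00000000.00000000
AND operation:
Net:  11001001.00000000.00000000.00000000
Network: 201.0.0.0/9


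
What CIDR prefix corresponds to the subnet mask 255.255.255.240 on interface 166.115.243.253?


Binary: 11111111.11111111.11111111.11110000
Count leading 1s
Prefix: /28


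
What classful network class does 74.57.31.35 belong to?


First octet: 74
Binary: 01001010
0xxxxxxx -> Class A (1-126)
Class A, default mask 255.0.0.0 (/8)


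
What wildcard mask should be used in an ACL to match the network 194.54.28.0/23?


Subnet mask: 255.255.254.0
Wildcard = 255.255.255.255 - subnet mask
255 - 255 = 0
255 - 255 = 0
255 - 254 = 1
255 - 0 = 255
Wildcard: 0.0.1.255


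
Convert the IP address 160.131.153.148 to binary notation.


160 = 10100000
131 = 10000011
153 = 10011001
148 = 10010100
Binary: 10100000.10000011.10011001.10010100


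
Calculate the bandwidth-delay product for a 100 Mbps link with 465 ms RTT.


BDP = bandwidth * RTT
= 100 Mbps * 465 ms
= 100 * 1e6 * 465 / 1000 bits
= 46500000 bits
= 5812500 bytes
= 5676.2695 KB
BDP = 46500000 bits (5812500 bytes)


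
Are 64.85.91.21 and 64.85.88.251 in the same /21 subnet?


Mask: 255.255.248.0
64.85.91.21 AND mask = 64.85.88.0
64.85.88.251 AND mask = 64.85.88.0
Yes, same subnet (64.85.88.0)


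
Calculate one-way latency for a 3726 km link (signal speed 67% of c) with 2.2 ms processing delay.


Speed = 0.67 * 3e5 km/s = 201000 km/s
Propagation delay = 3726 / 201000 = 0.0185 s = 18.5373 ms
Processing delay = 2.2 ms
Total one-way latency = 20.7373 ms


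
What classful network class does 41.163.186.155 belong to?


First octet: 41
Binary: 00101001
0xxxxxxx -> Class A (1-126)
Class A, default mask 255.0.0.0 (/8)


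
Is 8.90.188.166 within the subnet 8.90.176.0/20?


Subnet network: 8.90.176.0
Test IP AND mask: 8.90.176.0
Yes, 8.90.188.166 is in 8.90.176.0/20


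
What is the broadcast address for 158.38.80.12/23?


Network: 158.38.80.0/23
Host bits = 9
Set all host bits to 1:
Broadcast: 158.38.81.255


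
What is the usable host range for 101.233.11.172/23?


Network: 101.233.10.0
Broadcast: 101.233.11.255
First usable = network + 1
Last usable = broadcast - 1
Range: 101.233.10.1 to 101.233.11.254


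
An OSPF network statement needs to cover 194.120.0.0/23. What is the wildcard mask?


Subnet mask: 255.255.254.0
Wildcard = 255.255.255.255 - subnet mask
255 - 255 = 0
255 - 255 = 0
255 - 254 = 1
255 - 0 = 255
Wildcard: 0.0.1.255


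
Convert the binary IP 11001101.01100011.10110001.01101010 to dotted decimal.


11001101 = 205
01100011 = 99
10110001 = 177
01101010 = 106
IP: 205.99.177.106


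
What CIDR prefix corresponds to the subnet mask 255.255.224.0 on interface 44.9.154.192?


Binary: 11111111.11111111.11100000.00000000
Count leading 1s
Prefix: /19


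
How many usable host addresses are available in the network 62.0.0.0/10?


Host bits = 32 - 10 = 22
Total addresses = 2^22 = 4194304
Usable = total - 2 (network and broadcast)
Usable hosts: 4194302


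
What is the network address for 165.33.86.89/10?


IP:   10100101.00100001.01010110.01011001
Mask: 11111111.11000000.00000000.00000000
AND operation:
Net:  10100101.00000000.00000000.00000000
Network: 165.0.0.0/10


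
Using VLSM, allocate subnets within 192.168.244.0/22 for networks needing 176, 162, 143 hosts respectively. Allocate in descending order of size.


176 hosts -> /24 (254 usable): 192.168.244.0/24
162 hosts -> /24 (254 usable): 192.168.245.0/24
143 hosts -> /24 (254 usable): 192.168.246.0/24
Allocation: 192.168.244.0/24 (176 hosts, 254 usable); 192.168.245.0/24 (162 hosts, 254 usable); 192.168.246.0/24 (143 hosts, 254 usable)


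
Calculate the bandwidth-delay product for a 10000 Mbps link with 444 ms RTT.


BDP = bandwidth * RTT
= 10000 Mbps * 444 ms
= 10000 * 1e6 * 444 / 1000 bits
= 4440000000 bits
= 555000000 bytes
= 541992.1875 KB
BDP = 4440000000 bits (555000000 bytes)


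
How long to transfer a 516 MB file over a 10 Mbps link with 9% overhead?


Effective throughput = 10 * (1 - 9/100) = 9.1 Mbps
File size in Mb = 516 * 8 = 4128 Mb
Time = 4128 / 9.1
Time = 453.6264 seconds


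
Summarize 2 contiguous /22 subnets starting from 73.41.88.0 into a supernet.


Original prefix: /22
Number of subnets: 2 = 2^1
New prefix = 22 - 1 = 21
Supernet: 73.41.88.0/21


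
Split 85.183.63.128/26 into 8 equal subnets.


New prefix = 26 + 3 = 29
Each subnet has 8 addresses
  85.183.63.128/29
  85.183.63.136/29
  85.183.63.144/29
  85.183.63.152/29
  85.183.63.160/29
  85.183.63.168/29
  85.183.63.176/29
  85.183.63.184/29
Subnets: 85.183.63.128/29, 85.183.63.136/29, 85.183.63.144/29, 85.183.63.152/29, 85.183.63.160/29, 85.183.63.168/29, 85.183.63.176/29, 85.183.63.184/29


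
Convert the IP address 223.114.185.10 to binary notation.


223 = 11011111
114 = 01110010
185 = 10111001
10 = 00001010
Binary: 11011111.01110010.10111001.00001010


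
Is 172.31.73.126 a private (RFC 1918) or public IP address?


RFC 1918 private ranges:
  10.0.0.0/8 (10.0.0.0 - 10.255.255.255)
  172.16.0.0/12 (172.16.0.0 - 172.31.255.255)
  192.168.0.0/16 (192.168.0.0 - 192.168.255.255)
Private (in 172.16.0.0/12)


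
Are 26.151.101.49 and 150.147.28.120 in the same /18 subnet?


Mask: 255.255.192.0
26.151.101.49 AND mask = 26.151.64.0
150.147.28.120 AND mask = 150.147.0.0
No, different subnets (26.151.64.0 vs 150.147.0.0)


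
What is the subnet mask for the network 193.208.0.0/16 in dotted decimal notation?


/16 means 16 network bits, 16 host bits
Binary: 11111111111111110000000000000000
Mask: 255.255.0.0


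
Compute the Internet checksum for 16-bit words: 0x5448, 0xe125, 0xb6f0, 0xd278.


Sum all words (with carry folding):
+ 0x5448 = 0x5448
+ 0xe125 = 0x356e
+ 0xb6f0 = 0xec5e
+ 0xd278 = 0xbed7
One's complement: ~0xbed7
Checksum = 0x4128


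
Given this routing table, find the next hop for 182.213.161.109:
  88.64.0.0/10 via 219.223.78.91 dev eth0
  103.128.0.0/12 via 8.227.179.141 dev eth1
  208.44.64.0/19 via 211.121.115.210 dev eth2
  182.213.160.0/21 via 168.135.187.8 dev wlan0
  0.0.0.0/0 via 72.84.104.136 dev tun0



Longest prefix match for 182.213.161.109:
  /10 88.64.0.0: no
  /12 103.128.0.0: no
  /19 208.44.64.0: no
  /21 182.213.160.0: MATCH
  /0 0.0.0.0: MATCH
Selected: next-hop 168.135.187.8 via wlan0 (matched /21)


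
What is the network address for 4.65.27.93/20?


IP:   00000100.01000001.00011011.01011101
Mask: 11111111.11111111.11110000.00000000
AND operation:
Net:  00000100.01000001.00010000.00000000
Network: 4.65.16.0/20


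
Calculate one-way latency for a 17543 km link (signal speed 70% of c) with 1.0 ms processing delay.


Speed = 0.7 * 3e5 km/s = 210000 km/s
Propagation delay = 17543 / 210000 = 0.0835 s = 83.5381 ms
Processing delay = 1.0 ms
Total one-way latency = 84.5381 ms


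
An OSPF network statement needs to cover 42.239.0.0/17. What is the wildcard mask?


Subnet mask: 255.255.128.0
Wildcard = 255.255.255.255 - subnet mask
255 - 255 = 0
255 - 255 = 0
255 - 128 = 127
255 - 0 = 255
Wildcard: 0.0.127.255


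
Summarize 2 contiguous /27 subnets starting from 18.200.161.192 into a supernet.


Original prefix: /27
Number of subnets: 2 = 2^1
New prefix = 27 - 1 = 26
Supernet: 18.200.161.192/26


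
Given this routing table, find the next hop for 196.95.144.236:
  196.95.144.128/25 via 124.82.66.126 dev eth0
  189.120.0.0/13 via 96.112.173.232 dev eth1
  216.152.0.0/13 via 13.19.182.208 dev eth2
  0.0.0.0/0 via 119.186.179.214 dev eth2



Longest prefix match for 196.95.144.236:
  /25 196.95.144.128: MATCH
  /13 189.120.0.0: no
  /13 216.152.0.0: no
  /0 0.0.0.0: MATCH
Selected: next-hop 124.82.66.126 via eth0 (matched /25)


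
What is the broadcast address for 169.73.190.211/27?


Network: 169.73.190.192/27
Host bits = 5
Set all host bits to 1:
Broadcast: 169.73.190.223


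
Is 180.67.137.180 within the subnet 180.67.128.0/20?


Subnet network: 180.67.128.0
Test IP AND mask: 180.67.128.0
Yes, 180.67.137.180 is in 180.67.128.0/20


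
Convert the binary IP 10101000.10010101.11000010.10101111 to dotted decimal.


10101000 = 168
10010101 = 149
11000010 = 194
10101111 = 175
IP: 168.149.194.175


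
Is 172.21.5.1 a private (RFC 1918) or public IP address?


RFC 1918 private ranges:
  10.0.0.0/8 (10.0.0.0 - 10.255.255.255)
  172.16.0.0/12 (172.16.0.0 - 172.31.255.255)
  192.168.0.0/16 (192.168.0.0 - 192.168.255.255)
Private (in 172.16.0.0/12)


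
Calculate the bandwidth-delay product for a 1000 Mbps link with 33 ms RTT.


BDP = bandwidth * RTT
= 1000 Mbps * 33 ms
= 1000 * 1e6 * 33 / 1000 bits
= 33000000 bits
= 4125000 bytes
= 4028.3203 KB
BDP = 33000000 bits (4125000 bytes)


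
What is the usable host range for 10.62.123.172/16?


Network: 10.62.0.0
Broadcast: 10.62.255.255
First usable = network + 1
Last usable = broadcast - 1
Range: 10.62.0.1 to 10.62.255.254


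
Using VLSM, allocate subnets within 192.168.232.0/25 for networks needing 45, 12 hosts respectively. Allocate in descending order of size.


45 hosts -> /26 (62 usable): 192.168.232.0/26
12 hosts -> /28 (14 usable): 192.168.232.64/28
Allocation: 192.168.232.0/26 (45 hosts, 62 usable); 192.168.232.64/28 (12 hosts, 14 usable)


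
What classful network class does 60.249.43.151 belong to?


First octet: 60
Binary: 00111100
0xxxxxxx -> Class A (1-126)
Class A, default mask 255.0.0.0 (/8)


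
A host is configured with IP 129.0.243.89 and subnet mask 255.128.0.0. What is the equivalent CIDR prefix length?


Binary: 11111111.10000000.00000000.00000000
Count leading 1s
Prefix: /9


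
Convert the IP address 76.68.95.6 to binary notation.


76 = 01001100
68 = 01000100
95 = 01011111
6 = 00000110
Binary: 01001100.01000100.01011111.00000110


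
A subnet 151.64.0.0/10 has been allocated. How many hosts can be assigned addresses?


Host bits = 32 - 10 = 22
Total addresses = 2^22 = 4194304
Usable = total - 2 (network and broadcast)
Usable hosts: 4194302


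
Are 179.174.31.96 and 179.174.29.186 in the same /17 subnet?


Mask: 255.255.128.0
179.174.31.96 AND mask = 179.174.0.0
179.174.29.186 AND mask = 179.174.0.0
Yes, same subnet (179.174.0.0)


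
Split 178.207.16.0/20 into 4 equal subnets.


New prefix = 20 + 2 = 22
Each subnet has 1024 addresses
  178.207.16.0/22
  178.207.20.0/22
  178.207.24.0/22
  178.207.28.0/22
Subnets: 178.207.16.0/22, 178.207.20.0/22, 178.207.24.0/22, 178.207.28.0/22


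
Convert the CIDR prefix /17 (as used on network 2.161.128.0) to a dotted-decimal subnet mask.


/17 means 17 network bits, 15 host bits
Binary: 11111111111111111000000000000000
Mask: 255.255.128.0


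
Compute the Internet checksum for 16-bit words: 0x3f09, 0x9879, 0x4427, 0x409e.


Sum all words (with carry folding):
+ 0x3f09 = 0x3f09
+ 0x9879 = 0xd782
+ 0x4427 = 0x1baa
+ 0x409e = 0x5c48
One's complement: ~0x5c48
Checksum = 0xa3b7


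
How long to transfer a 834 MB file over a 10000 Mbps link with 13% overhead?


Effective throughput = 10000 * (1 - 13/100) = 8700 Mbps
File size in Mb = 834 * 8 = 6672 Mb
Time = 6672 / 8700
Time = 0.7669 seconds


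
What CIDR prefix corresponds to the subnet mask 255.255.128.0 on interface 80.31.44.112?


Binary: 11111111.11111111.10000000.00000000
Count leading 1s
Prefix: /17


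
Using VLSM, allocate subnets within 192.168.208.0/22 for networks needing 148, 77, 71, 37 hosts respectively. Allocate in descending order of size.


148 hosts -> /24 (254 usable): 192.168.208.0/24
77 hosts -> /25 (126 usable): 192.168.209.0/25
71 hosts -> /25 (126 usable): 192.168.209.128/25
37 hosts -> /26 (62 usable): 192.168.210.0/26
Allocation: 192.168.208.0/24 (148 hosts, 254 usable); 192.168.209.0/25 (77 hosts, 126 usable); 192.168.209.128/25 (71 hosts, 126 usable); 192.168.210.0/26 (37 hosts, 62 usable)


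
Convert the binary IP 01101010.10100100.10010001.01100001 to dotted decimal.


01101010 = 106
10100100 = 164
10010001 = 145
01100001 = 97
IP: 106.164.145.97


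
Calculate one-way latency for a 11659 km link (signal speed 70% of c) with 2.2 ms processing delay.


Speed = 0.7 * 3e5 km/s = 210000 km/s
Propagation delay = 11659 / 210000 = 0.0555 s = 55.519 ms
Processing delay = 2.2 ms
Total one-way latency = 57.719 ms


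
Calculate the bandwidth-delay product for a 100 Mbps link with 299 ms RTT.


BDP = bandwidth * RTT
= 100 Mbps * 299 ms
= 100 * 1e6 * 299 / 1000 bits
= 29900000 bits
= 3737500 bytes
= 3649.9023 KB
BDP = 29900000 bits (3737500 bytes)


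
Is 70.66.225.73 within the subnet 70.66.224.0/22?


Subnet network: 70.66.224.0
Test IP AND mask: 70.66.224.0
Yes, 70.66.225.73 is in 70.66.224.0/22


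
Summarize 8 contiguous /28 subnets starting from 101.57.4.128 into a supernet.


Original prefix: /28
Number of subnets: 8 = 2^3
New prefix = 28 - 3 = 25
Supernet: 101.57.4.128/25


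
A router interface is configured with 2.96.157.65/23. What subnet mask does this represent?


/23 means 23 network bits, 9 host bits
Binary: 11111111111111111111111000000000
Mask: 255.255.254.0


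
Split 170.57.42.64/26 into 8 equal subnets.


New prefix = 26 + 3 = 29
Each subnet has 8 addresses
  170.57.42.64/29
  170.57.42.72/29
  170.57.42.80/29
  170.57.42.88/29
  170.57.42.96/29
  170.57.42.104/29
  170.57.42.112/29
  170.57.42.120/29
Subnets: 170.57.42.64/29, 170.57.42.72/29, 170.57.42.80/29, 170.57.42.88/29, 170.57.42.96/29, 170.57.42.104/29, 170.57.42.112/29, 170.57.42.120/29


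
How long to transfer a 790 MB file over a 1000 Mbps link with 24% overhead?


Effective throughput = 1000 * (1 - 24/100) = 760 Mbps
File size in Mb = 790 * 8 = 6320 Mb
Time = 6320 / 760
Time = 8.3158 seconds


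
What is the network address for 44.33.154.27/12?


IP:   00101100.00100001.10011010.00011011
Mask: 11111111.11110000.00000000.00000000
AND operation:
Net:  00101100.00100000.00000000.00000000
Network: 44.32.0.0/12


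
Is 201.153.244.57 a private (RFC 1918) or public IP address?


RFC 1918 private ranges:
  10.0.0.0/8 (10.0.0.0 - 10.255.255.255)
  172.16.0.0/12 (172.16.0.0 - 172.31.255.255)
  192.168.0.0/16 (192.168.0.0 - 192.168.255.255)
Public (not in any RFC 1918 range)


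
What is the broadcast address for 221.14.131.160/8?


Network: 221.0.0.0/8
Host bits = 24
Set all host bits to 1:
Broadcast: 221.255.255.255


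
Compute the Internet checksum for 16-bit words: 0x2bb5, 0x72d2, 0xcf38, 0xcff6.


Sum all words (with carry folding):
+ 0x2bb5 = 0x2bb5
+ 0x72d2 = 0x9e87
+ 0xcf38 = 0x6dc0
+ 0xcff6 = 0x3db7
One's complement: ~0x3db7
Checksum = 0xc248


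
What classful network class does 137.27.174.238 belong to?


First octet: 137
Binary: 10001001
10xxxxxx -> Class B (128-191)
Class B, default mask 255.255.0.0 (/16)


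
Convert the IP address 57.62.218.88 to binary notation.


57 = 00111001
62 = 00111110
218 = 11011010
88 = 01011000
Binary: 00111001.00111110.11011010.01011000


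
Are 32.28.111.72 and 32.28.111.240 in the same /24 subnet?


Mask: 255.255.255.0
32.28.111.72 AND mask = 32.28.111.0
32.28.111.240 AND mask = 32.28.111.0
Yes, same subnet (32.28.111.0)


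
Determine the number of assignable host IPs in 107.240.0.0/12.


Host bits = 32 - 12 = 20
Total addresses = 2^20 = 1048576
Usable = total - 2 (network and broadcast)
Usable hosts: 1048574


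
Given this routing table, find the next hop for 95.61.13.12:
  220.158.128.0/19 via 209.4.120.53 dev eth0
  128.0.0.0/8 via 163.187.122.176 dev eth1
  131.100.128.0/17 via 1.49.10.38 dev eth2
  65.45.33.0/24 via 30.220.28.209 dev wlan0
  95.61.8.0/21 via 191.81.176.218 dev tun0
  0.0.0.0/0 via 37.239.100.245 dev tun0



Longest prefix match for 95.61.13.12:
  /19 220.158.128.0: no
  /8 128.0.0.0: no
  /17 131.100.128.0: no
  /24 65.45.33.0: no
  /21 95.61.8.0: MATCH
  /0 0.0.0.0: MATCH
Selected: next-hop 191.81.176.218 via tun0 (matched /21)


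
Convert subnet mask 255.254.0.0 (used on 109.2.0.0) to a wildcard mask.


Subnet mask: 255.254.0.0
Wildcard = 255.255.255.255 - subnet mask
255 - 255 = 0
255 - 254 = 1
255 - 0 = 255
255 - 0 = 255
Wildcard: 0.1.255.255


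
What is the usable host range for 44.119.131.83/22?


Network: 44.119.128.0
Broadcast: 44.119.131.255
First usable = network + 1
Last usable = broadcast - 1
Range: 44.119.128.1 to 44.119.131.254


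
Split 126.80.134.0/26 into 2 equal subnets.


New prefix = 26 + 1 = 27
Each subnet has 32 addresses
  126.80.134.0/27
  126.80.134.32/27
Subnets: 126.80.134.0/27, 126.80.134.32/27


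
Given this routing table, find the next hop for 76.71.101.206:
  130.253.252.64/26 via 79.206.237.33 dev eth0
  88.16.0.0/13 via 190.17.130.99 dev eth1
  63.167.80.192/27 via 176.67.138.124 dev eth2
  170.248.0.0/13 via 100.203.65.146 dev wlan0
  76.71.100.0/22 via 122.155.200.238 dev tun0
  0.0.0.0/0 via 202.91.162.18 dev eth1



Longest prefix match for 76.71.101.206:
  /26 130.253.252.64: no
  /13 88.16.0.0: no
  /27 63.167.80.192: no
  /13 170.248.0.0: no
  /22 76.71.100.0: MATCH
  /0 0.0.0.0: MATCH
Selected: next-hop 122.155.200.238 via tun0 (matched /22)


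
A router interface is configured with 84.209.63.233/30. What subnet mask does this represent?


/30 means 30 network bits, 2 host bits
Binary: 11111111111111111111111111111100
Mask: 255.255.255.252


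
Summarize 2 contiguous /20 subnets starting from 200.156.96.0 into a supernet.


Original prefix: /20
Number of subnets: 2 = 2^1
New prefix = 20 - 1 = 19
Supernet: 200.156.96.0/19


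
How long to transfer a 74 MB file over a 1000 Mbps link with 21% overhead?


Effective throughput = 1000 * (1 - 21/100) = 790 Mbps
File size in Mb = 74 * 8 = 592 Mb
Time = 592 / 790
Time = 0.7494 seconds


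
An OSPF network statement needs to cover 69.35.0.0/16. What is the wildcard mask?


Subnet mask: 255.255.0.0
Wildcard = 255.255.255.255 - subnet mask
255 - 255 = 0
255 - 255 = 0
255 - 0 = 255
255 - 0 = 255
Wildcard: 0.0.255.255


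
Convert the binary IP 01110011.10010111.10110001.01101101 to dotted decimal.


01110011 = 115
10010111 = 151
10110001 = 177
01101101 = 109
IP: 115.151.177.109


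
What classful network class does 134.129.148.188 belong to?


First octet: 134
Binary: 10000110
10xxxxxx -> Class B (128-191)
Class B, default mask 255.255.0.0 (/16)


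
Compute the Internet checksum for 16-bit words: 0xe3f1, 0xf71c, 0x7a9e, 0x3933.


Sum all words (with carry folding):
+ 0xe3f1 = 0xe3f1
+ 0xf71c = 0xdb0e
+ 0x7a9e = 0x55ad
+ 0x3933 = 0x8ee0
One's complement: ~0x8ee0
Checksum = 0x711f


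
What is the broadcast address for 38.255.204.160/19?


Network: 38.255.192.0/19
Host bits = 13
Set all host bits to 1:
Broadcast: 38.255.223.255


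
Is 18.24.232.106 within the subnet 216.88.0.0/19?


Subnet network: 216.88.0.0
Test IP AND mask: 18.24.224.0
No, 18.24.232.106 is not in 216.88.0.0/19


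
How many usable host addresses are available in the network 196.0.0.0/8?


Host bits = 32 - 8 = 24
Total addresses = 2^24 = 16777216
Usable = total - 2 (network and broadcast)
Usable hosts: 16777214


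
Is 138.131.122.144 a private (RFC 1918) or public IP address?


RFC 1918 private ranges:
  10.0.0.0/8 (10.0.0.0 - 10.255.255.255)
  172.16.0.0/12 (172.16.0.0 - 172.31.255.255)
  192.168.0.0/16 (192.168.0.0 - 192.168.255.255)
Public (not in any RFC 1918 range)


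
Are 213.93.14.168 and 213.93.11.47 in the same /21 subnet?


Mask: 255.255.248.0
213.93.14.168 AND mask = 213.93.8.0
213.93.11.47 AND mask = 213.93.8.0
Yes, same subnet (213.93.8.0)


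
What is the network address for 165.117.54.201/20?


IP:   10100101.01110101.00110110.11001001
Mask: 11111111.11111111.11110000.00000000
AND operation:
Net:  10100101.01110101.00110000.00000000
Network: 165.117.48.0/20


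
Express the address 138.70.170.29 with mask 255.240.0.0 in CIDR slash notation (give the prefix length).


Binary: 11111111.11110000.00000000.00000000
Count leading 1s
Prefix: /12


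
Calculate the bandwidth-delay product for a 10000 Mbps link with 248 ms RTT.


BDP = bandwidth * RTT
= 10000 Mbps * 248 ms
= 10000 * 1e6 * 248 / 1000 bits
= 2480000000 bits
= 310000000 bytes
= 302734.375 KB
BDP = 2480000000 bits (310000000 bytes)


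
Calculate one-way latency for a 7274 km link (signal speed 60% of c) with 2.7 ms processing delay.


Speed = 0.6 * 3e5 km/s = 180000 km/s
Propagation delay = 7274 / 180000 = 0.0404 s = 40.4111 ms
Processing delay = 2.7 ms
Total one-way latency = 43.1111 ms


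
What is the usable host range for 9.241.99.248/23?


Network: 9.241.98.0
Broadcast: 9.241.99.255
First usable = network + 1
Last usable = broadcast - 1
Range: 9.241.98.1 to 9.241.99.254


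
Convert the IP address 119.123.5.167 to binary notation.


119 = 01110111
123 = 01111011
5 = 00000101
167 = 10100111
Binary: 01110111.01111011.00000101.10100111


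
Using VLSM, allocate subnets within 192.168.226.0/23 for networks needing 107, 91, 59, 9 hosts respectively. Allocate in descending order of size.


107 hosts -> /25 (126 usable): 192.168.226.0/25
91 hosts -> /25 (126 usable): 192.168.226.128/25
59 hosts -> /26 (62 usable): 192.168.227.0/26
9 hosts -> /28 (14 usable): 192.168.227.64/28
Allocation: 192.168.226.0/25 (107 hosts, 126 usable); 192.168.226.128/25 (91 hosts, 126 usable); 192.168.227.0/26 (59 hosts, 62 usable); 192.168.227.64/28 (9 hosts, 14 usable)


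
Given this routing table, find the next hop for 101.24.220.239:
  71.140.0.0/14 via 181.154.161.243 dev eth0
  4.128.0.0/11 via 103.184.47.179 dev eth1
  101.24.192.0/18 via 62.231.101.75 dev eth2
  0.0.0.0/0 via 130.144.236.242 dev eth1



Longest prefix match for 101.24.220.239:
  /14 71.140.0.0: no
  /11 4.128.0.0: no
  /18 101.24.192.0: MATCH
  /0 0.0.0.0: MATCH
Selected: next-hop 62.231.101.75 via eth2 (matched /18)


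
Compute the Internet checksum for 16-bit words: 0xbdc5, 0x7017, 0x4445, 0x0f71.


Sum all words (with carry folding):
+ 0xbdc5 = 0xbdc5
+ 0x7017 = 0x2ddd
+ 0x4445 = 0x7222
+ 0x0f71 = 0x8193
One's complement: ~0x8193
Checksum = 0x7e6c


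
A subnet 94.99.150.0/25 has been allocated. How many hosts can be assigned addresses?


Host bits = 32 - 25 = 7
Total addresses = 2^7 = 128
Usable = total - 2 (network and broadcast)
Usable hosts: 126


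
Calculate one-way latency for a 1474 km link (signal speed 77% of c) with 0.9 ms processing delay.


Speed = 0.77 * 3e5 km/s = 231000 km/s
Propagation delay = 1474 / 231000 = 0.0064 s = 6.381 ms
Processing delay = 0.9 ms
Total one-way latency = 7.281 ms


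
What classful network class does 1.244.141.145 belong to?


First octet: 1
Binary: 00000001
0xxxxxxx -> Class A (1-126)
Class A, default mask 255.0.0.0 (/8)


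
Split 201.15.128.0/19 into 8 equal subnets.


New prefix = 19 + 3 = 22
Each subnet has 1024 addresses
  201.15.128.0/22
  201.15.132.0/22
  201.15.136.0/22
  201.15.140.0/22
  201.15.144.0/22
  201.15.148.0/22
  201.15.152.0/22
  201.15.156.0/22
Subnets: 201.15.128.0/22, 201.15.132.0/22, 201.15.136.0/22, 201.15.140.0/22, 201.15.144.0/22, 201.15.148.0/22, 201.15.152.0/22, 201.15.156.0/22


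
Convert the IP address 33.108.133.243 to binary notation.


33 = 00100001
108 = 01101100
133 = 10000101
243 = 11110011
Binary: 00100001.01101100.10000101.11110011


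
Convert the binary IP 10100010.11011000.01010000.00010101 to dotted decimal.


10100010 = 162
11011000 = 216
01010000 = 80
00010101 = 21
IP: 162.216.80.21


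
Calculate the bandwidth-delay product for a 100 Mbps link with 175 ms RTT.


BDP = bandwidth * RTT
= 100 Mbps * 175 ms
= 100 * 1e6 * 175 / 1000 bits
= 17500000 bits
= 2187500 bytes
= 2136.2305 KB
BDP = 17500000 bits (2187500 bytes)


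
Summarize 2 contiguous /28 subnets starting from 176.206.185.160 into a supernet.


Original prefix: /28
Number of subnets: 2 = 2^1
New prefix = 28 - 1 = 27
Supernet: 176.206.185.160/27


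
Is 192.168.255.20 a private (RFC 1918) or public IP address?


RFC 1918 private ranges:
  10.0.0.0/8 (10.0.0.0 - 10.255.255.255)
  172.16.0.0/12 (172.16.0.0 - 172.31.255.255)
  192.168.0.0/16 (192.168.0.0 - 192.168.255.255)
Private (in 192.168.0.0/16)


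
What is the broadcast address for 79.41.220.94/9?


Network: 79.0.0.0/9
Host bits = 23
Set all host bits to 1:
Broadcast: 79.127.255.255


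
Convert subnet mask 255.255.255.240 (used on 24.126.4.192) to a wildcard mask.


Subnet mask: 255.255.255.240
Wildcard = 255.255.255.255 - subnet mask
255 - 255 = 0
255 - 255 = 0
255 - 255 = 0
255 - 240 = 15
Wildcard: 0.0.0.15


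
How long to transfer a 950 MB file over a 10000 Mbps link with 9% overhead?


Effective throughput = 10000 * (1 - 9/100) = 9100 Mbps
File size in Mb = 950 * 8 = 7600 Mb
Time = 7600 / 9100
Time = 0.8352 seconds


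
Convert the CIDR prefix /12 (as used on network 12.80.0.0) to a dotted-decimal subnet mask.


/12 means 12 network bits, 20 host bits
Binary: 11111111111100000000000000000000
Mask: 255.240.0.0


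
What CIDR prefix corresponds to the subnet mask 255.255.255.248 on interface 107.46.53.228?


Binary: 11111111.11111111.11111111.11111000
Count leading 1s
Prefix: /29


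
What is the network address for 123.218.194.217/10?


IP:   01111011.11011010.11000010.11011001
Mask: 11111111.11000000.00000000.00000000
AND operation:
Net:  01111011.11000000.00000000.00000000
Network: 123.192.0.0/10


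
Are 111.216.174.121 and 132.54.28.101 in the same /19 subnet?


Mask: 255.255.224.0
111.216.174.121 AND mask = 111.216.160.0
132.54.28.101 AND mask = 132.54.0.0
No, different subnets (111.216.160.0 vs 132.54.0.0)


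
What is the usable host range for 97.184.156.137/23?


Network: 97.184.156.0
Broadcast: 97.184.157.255
First usable = network + 1
Last usable = broadcast - 1
Range: 97.184.156.1 to 97.184.157.254


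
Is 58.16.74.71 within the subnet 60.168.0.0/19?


Subnet network: 60.168.0.0
Test IP AND mask: 58.16.64.0
No, 58.16.74.71 is not in 60.168.0.0/19


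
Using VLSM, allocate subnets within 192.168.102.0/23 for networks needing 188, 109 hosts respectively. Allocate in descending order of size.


188 hosts -> /24 (254 usable): 192.168.102.0/24
109 hosts -> /25 (126 usable): 192.168.103.0/25
Allocation: 192.168.102.0/24 (188 hosts, 254 usable); 192.168.103.0/25 (109 hosts, 126 usable)


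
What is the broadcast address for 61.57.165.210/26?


Network: 61.57.165.192/26
Host bits = 6
Set all host bits to 1:
Broadcast: 61.57.165.255


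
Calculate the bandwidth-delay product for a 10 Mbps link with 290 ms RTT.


BDP = bandwidth * RTT
= 10 Mbps * 290 ms
= 10 * 1e6 * 290 / 1000 bits
= 2900000 bits
= 362500 bytes
= 354.0039 KB
BDP = 2900000 bits (362500 bytes)


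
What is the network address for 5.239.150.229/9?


IP:   00000101.11101111.10010110.11100101
Mask: 11111111.10000000.00000000.00000000
AND operation:
Net:  00000101.10000000.00000000.00000000
Network: 5.128.0.0/9


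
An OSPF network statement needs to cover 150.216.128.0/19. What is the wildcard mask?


Subnet mask: 255.255.224.0
Wildcard = 255.255.255.255 - subnet mask
255 - 255 = 0
255 - 255 = 0
255 - 224 = 31
255 - 0 = 255
Wildcard: 0.0.31.255


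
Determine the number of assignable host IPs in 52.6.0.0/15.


Host bits = 32 - 15 = 17
Total addresses = 2^17 = 131072
Usable = total - 2 (network and broadcast)
Usable hosts: 131070


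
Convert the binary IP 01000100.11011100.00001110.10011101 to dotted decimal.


01000100 = 68
11011100 = 220
00001110 = 14
10011101 = 157
IP: 68.220.14.157


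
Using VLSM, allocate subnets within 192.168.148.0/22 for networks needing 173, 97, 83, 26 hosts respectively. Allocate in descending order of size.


173 hosts -> /24 (254 usable): 192.168.148.0/24
97 hosts -> /25 (126 usable): 192.168.149.0/25
83 hosts -> /25 (126 usable): 192.168.149.128/25
26 hosts -> /27 (30 usable): 192.168.150.0/27
Allocation: 192.168.148.0/24 (173 hosts, 254 usable); 192.168.149.0/25 (97 hosts, 126 usable); 192.168.149.128/25 (83 hosts, 126 usable); 192.168.150.0/27 (26 hosts, 30 usable)


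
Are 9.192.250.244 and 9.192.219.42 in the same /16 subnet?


Mask: 255.255.0.0
9.192.250.244 AND mask = 9.192.0.0
9.192.219.42 AND mask = 9.192.0.0
Yes, same subnet (9.192.0.0)


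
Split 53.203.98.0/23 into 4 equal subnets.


New prefix = 23 + 2 = 25
Each subnet has 128 addresses
  53.203.98.0/25
  53.203.98.128/25
  53.203.99.0/25
  53.203.99.128/25
Subnets: 53.203.98.0/25, 53.203.98.128/25, 53.203.99.0/25, 53.203.99.128/25


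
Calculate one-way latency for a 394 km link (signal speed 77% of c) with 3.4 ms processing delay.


Speed = 0.77 * 3e5 km/s = 231000 km/s
Propagation delay = 394 / 231000 = 0.0017 s = 1.7056 ms
Processing delay = 3.4 ms
Total one-way latency = 5.1056 ms


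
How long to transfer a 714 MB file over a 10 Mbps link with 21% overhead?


Effective throughput = 10 * (1 - 21/100) = 7.9 Mbps
File size in Mb = 714 * 8 = 5712 Mb
Time = 5712 / 7.9
Time = 723.038 seconds


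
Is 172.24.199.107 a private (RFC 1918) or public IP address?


RFC 1918 private ranges:
  10.0.0.0/8 (10.0.0.0 - 10.255.255.255)
  172.16.0.0/12 (172.16.0.0 - 172.31.255.255)
  192.168.0.0/16 (192.168.0.0 - 192.168.255.255)
Private (in 172.16.0.0/12)


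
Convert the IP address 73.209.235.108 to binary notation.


73 = 01001001
209 = 11010001
235 = 11101011
108 = 01101100
Binary: 01001001.11010001.11101011.01101100


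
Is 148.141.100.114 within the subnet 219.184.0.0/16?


Subnet network: 219.184.0.0
Test IP AND mask: 148.141.0.0
No, 148.141.100.114 is not in 219.184.0.0/16


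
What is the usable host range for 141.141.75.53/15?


Network: 141.140.0.0
Broadcast: 141.141.255.255
First usable = network + 1
Last usable = broadcast - 1
Range: 141.140.0.1 to 141.141.255.254


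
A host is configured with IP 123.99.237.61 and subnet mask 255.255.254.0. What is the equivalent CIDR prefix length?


Binary: 11111111.11111111.11111110.00000000
Count leading 1s
Prefix: /23


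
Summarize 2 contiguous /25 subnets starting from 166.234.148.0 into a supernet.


Original prefix: /25
Number of subnets: 2 = 2^1
New prefix = 25 - 1 = 24
Supernet: 166.234.148.0/24


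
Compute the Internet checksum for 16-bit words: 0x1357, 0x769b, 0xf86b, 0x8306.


Sum all words (with carry folding):
+ 0x1357 = 0x1357
+ 0x769b = 0x89f2
+ 0xf86b = 0x825e
+ 0x8306 = 0x0565
One's complement: ~0x0565
Checksum = 0xfa9a


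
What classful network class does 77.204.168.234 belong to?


First octet: 77
Binary: 01001101
0xxxxxxx -> Class A (1-126)
Class A, default mask 255.0.0.0 (/8)


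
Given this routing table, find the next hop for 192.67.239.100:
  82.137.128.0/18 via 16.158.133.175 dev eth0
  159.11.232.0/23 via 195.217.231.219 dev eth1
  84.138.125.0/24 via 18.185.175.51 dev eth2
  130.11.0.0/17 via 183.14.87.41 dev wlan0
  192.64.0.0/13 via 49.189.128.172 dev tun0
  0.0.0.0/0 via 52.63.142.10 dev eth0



Longest prefix match for 192.67.239.100:
  /18 82.137.128.0: no
  /23 159.11.232.0: no
  /24 84.138.125.0: no
  /17 130.11.0.0: no
  /13 192.64.0.0: MATCH
  /0 0.0.0.0: MATCH
Selected: next-hop 49.189.128.172 via tun0 (matched /13)


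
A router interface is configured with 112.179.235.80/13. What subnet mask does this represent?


/13 means 13 network bits, 19 host bits
Binary: 11111111111110000000000000000000
Mask: 255.248.0.0


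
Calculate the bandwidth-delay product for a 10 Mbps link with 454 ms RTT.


BDP = bandwidth * RTT
= 10 Mbps * 454 ms
= 10 * 1e6 * 454 / 1000 bits
= 4540000 bits
= 567500 bytes
= 554.1992 KB
BDP = 4540000 bits (567500 bytes)


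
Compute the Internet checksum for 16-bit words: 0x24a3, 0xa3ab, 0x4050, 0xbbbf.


Sum all words (with carry folding):
+ 0x24a3 = 0x24a3
+ 0xa3ab = 0xc84e
+ 0x4050 = 0x089f
+ 0xbbbf = 0xc45e
One's complement: ~0xc45e
Checksum = 0x3ba1


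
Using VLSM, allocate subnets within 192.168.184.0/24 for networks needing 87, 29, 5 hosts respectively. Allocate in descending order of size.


87 hosts -> /25 (126 usable): 192.168.184.0/25
29 hosts -> /27 (30 usable): 192.168.184.128/27
5 hosts -> /29 (6 usable): 192.168.184.160/29
Allocation: 192.168.184.0/25 (87 hosts, 126 usable); 192.168.184.128/27 (29 hosts, 30 usable); 192.168.184.160/29 (5 hosts, 6 usable)


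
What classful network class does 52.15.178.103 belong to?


First octet: 52
Binary: 00110100
0xxxxxxx -> Class A (1-126)
Class A, default mask 255.0.0.0 (/8)


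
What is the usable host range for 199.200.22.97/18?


Network: 199.200.0.0
Broadcast: 199.200.63.255
First usable = network + 1
Last usable = broadcast - 1
Range: 199.200.0.1 to 199.200.63.254


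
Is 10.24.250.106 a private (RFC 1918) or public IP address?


RFC 1918 private ranges:
  10.0.0.0/8 (10.0.0.0 - 10.255.255.255)
  172.16.0.0/12 (172.16.0.0 - 172.31.255.255)
  192.168.0.0/16 (192.168.0.0 - 192.168.255.255)
Private (in 10.0.0.0/8)


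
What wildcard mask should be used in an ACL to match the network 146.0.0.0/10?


Subnet mask: 255.192.0.0
Wildcard = 255.255.255.255 - subnet mask
255 - 255 = 0
255 - 192 = 63
255 - 0 = 255
255 - 0 = 255
Wildcard: 0.63.255.255


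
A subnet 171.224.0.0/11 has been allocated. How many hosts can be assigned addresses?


Host bits = 32 - 11 = 21
Total addresses = 2^21 = 2097152
Usable = total - 2 (network and broadcast)
Usable hosts: 2097150


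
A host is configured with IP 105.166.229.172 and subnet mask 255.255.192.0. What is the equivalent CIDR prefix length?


Binary: 11111111.11111111.11000000.00000000
Count leading 1s
Prefix: /18


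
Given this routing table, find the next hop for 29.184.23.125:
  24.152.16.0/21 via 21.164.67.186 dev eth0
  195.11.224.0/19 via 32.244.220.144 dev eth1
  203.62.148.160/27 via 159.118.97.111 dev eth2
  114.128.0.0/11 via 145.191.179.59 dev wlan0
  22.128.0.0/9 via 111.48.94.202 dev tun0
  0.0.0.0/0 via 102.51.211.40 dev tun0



Longest prefix match for 29.184.23.125:
  /21 24.152.16.0: no
  /19 195.11.224.0: no
  /27 203.62.148.160: no
  /11 114.128.0.0: no
  /9 22.128.0.0: no
  /0 0.0.0.0: MATCH
Selected: next-hop 102.51.211.40 via tun0 (matched /0)
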